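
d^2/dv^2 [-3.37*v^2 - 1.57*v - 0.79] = -6.74000000000000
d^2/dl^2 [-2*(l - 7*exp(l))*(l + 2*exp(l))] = 10*l*exp(l) + 112*exp(2*l) + 20*exp(l) - 4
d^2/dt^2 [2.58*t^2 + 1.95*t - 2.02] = 5.16000000000000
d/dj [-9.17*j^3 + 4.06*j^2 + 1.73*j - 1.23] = -27.51*j^2 + 8.12*j + 1.73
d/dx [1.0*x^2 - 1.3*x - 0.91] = 2.0*x - 1.3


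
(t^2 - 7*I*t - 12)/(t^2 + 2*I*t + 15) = (t - 4*I)/(t + 5*I)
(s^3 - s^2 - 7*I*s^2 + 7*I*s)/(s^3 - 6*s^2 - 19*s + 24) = s*(s - 7*I)/(s^2 - 5*s - 24)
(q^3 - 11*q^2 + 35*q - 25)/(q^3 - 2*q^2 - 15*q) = (q^2 - 6*q + 5)/(q*(q + 3))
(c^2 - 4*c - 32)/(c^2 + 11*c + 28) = (c - 8)/(c + 7)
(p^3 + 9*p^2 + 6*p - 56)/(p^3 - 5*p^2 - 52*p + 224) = (p^2 + 2*p - 8)/(p^2 - 12*p + 32)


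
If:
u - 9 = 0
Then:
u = 9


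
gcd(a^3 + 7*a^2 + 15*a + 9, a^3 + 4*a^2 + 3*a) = a^2 + 4*a + 3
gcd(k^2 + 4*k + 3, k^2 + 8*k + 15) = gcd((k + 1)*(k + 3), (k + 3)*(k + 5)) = k + 3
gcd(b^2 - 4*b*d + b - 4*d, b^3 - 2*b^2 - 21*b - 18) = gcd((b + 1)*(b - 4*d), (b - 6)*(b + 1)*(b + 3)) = b + 1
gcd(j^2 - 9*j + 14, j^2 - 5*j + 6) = j - 2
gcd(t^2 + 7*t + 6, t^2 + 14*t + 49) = 1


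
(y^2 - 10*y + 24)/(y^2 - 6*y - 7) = (-y^2 + 10*y - 24)/(-y^2 + 6*y + 7)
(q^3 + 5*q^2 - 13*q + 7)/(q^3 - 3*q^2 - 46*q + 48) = (q^2 + 6*q - 7)/(q^2 - 2*q - 48)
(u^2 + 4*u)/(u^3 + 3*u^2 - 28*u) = (u + 4)/(u^2 + 3*u - 28)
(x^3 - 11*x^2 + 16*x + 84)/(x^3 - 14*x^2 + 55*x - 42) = (x + 2)/(x - 1)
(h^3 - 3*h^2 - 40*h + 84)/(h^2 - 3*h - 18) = (-h^3 + 3*h^2 + 40*h - 84)/(-h^2 + 3*h + 18)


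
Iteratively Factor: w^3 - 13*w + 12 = (w + 4)*(w^2 - 4*w + 3) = (w - 3)*(w + 4)*(w - 1)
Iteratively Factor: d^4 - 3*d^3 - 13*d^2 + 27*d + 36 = (d - 3)*(d^3 - 13*d - 12) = (d - 3)*(d + 1)*(d^2 - d - 12) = (d - 3)*(d + 1)*(d + 3)*(d - 4)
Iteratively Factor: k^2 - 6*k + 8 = (k - 4)*(k - 2)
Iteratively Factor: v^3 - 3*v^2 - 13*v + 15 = (v + 3)*(v^2 - 6*v + 5) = (v - 1)*(v + 3)*(v - 5)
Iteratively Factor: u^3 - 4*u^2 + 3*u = (u - 3)*(u^2 - u) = (u - 3)*(u - 1)*(u)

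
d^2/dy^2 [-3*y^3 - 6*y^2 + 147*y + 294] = -18*y - 12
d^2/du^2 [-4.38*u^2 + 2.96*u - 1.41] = -8.76000000000000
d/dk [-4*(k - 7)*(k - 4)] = 44 - 8*k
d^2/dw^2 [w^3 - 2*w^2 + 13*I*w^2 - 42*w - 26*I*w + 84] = 6*w - 4 + 26*I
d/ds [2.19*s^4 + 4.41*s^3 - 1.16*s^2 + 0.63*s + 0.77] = 8.76*s^3 + 13.23*s^2 - 2.32*s + 0.63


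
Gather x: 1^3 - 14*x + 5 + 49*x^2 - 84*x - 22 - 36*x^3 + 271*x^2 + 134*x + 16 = -36*x^3 + 320*x^2 + 36*x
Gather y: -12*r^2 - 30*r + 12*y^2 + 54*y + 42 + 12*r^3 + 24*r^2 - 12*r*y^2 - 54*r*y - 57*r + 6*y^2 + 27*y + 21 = 12*r^3 + 12*r^2 - 87*r + y^2*(18 - 12*r) + y*(81 - 54*r) + 63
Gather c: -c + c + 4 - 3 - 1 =0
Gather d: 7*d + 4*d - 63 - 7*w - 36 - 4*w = 11*d - 11*w - 99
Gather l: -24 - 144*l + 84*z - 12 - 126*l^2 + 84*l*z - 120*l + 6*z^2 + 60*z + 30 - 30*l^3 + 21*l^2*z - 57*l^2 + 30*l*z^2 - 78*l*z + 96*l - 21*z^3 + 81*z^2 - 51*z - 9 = -30*l^3 + l^2*(21*z - 183) + l*(30*z^2 + 6*z - 168) - 21*z^3 + 87*z^2 + 93*z - 15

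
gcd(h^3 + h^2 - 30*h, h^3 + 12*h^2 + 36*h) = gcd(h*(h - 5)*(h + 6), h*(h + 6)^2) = h^2 + 6*h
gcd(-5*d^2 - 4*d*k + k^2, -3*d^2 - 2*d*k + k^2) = d + k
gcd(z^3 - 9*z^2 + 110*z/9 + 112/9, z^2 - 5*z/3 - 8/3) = z - 8/3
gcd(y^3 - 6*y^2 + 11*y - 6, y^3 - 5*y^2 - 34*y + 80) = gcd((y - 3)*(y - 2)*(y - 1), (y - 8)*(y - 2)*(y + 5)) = y - 2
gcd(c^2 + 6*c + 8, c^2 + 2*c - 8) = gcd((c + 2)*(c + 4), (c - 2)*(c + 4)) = c + 4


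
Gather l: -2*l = -2*l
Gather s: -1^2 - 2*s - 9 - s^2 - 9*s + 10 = -s^2 - 11*s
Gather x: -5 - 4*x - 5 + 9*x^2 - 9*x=9*x^2 - 13*x - 10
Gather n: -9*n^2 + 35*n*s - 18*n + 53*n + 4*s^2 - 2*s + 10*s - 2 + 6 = -9*n^2 + n*(35*s + 35) + 4*s^2 + 8*s + 4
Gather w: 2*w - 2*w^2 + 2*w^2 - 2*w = 0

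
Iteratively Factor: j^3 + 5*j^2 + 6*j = (j)*(j^2 + 5*j + 6) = j*(j + 3)*(j + 2)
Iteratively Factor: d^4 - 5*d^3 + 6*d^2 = (d)*(d^3 - 5*d^2 + 6*d) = d*(d - 3)*(d^2 - 2*d) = d^2*(d - 3)*(d - 2)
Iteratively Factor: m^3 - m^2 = (m)*(m^2 - m) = m*(m - 1)*(m)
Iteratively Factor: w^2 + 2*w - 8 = (w + 4)*(w - 2)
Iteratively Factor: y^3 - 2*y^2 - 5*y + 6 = (y - 3)*(y^2 + y - 2) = (y - 3)*(y - 1)*(y + 2)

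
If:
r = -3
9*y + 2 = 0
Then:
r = -3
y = -2/9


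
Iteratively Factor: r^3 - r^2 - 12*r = (r - 4)*(r^2 + 3*r) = (r - 4)*(r + 3)*(r)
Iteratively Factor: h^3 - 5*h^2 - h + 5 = (h + 1)*(h^2 - 6*h + 5) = (h - 1)*(h + 1)*(h - 5)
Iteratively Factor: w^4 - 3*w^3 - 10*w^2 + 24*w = (w)*(w^3 - 3*w^2 - 10*w + 24) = w*(w - 2)*(w^2 - w - 12) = w*(w - 4)*(w - 2)*(w + 3)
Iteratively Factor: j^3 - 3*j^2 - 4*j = (j)*(j^2 - 3*j - 4) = j*(j + 1)*(j - 4)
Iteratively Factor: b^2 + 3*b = (b + 3)*(b)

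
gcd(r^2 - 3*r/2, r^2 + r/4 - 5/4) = 1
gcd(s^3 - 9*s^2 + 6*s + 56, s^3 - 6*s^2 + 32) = s^2 - 2*s - 8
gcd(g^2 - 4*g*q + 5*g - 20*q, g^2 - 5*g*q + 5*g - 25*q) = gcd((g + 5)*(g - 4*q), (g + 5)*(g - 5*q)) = g + 5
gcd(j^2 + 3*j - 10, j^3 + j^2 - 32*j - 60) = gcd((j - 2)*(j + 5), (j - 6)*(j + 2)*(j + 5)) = j + 5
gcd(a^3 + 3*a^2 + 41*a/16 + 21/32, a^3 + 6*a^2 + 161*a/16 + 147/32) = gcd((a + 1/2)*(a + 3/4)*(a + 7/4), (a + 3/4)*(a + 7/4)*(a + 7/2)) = a^2 + 5*a/2 + 21/16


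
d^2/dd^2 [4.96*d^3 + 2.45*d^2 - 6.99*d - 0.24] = 29.76*d + 4.9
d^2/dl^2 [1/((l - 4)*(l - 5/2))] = 4*(4*(l - 4)^2 + 2*(l - 4)*(2*l - 5) + (2*l - 5)^2)/((l - 4)^3*(2*l - 5)^3)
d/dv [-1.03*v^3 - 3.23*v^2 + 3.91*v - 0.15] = -3.09*v^2 - 6.46*v + 3.91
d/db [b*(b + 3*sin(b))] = 3*b*cos(b) + 2*b + 3*sin(b)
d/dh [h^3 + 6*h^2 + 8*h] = 3*h^2 + 12*h + 8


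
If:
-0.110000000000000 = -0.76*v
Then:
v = 0.14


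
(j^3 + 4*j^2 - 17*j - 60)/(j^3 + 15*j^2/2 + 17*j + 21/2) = 2*(j^2 + j - 20)/(2*j^2 + 9*j + 7)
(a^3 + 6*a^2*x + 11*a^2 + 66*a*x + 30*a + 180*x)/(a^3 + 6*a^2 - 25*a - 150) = (a + 6*x)/(a - 5)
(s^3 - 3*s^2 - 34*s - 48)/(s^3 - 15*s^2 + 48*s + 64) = (s^2 + 5*s + 6)/(s^2 - 7*s - 8)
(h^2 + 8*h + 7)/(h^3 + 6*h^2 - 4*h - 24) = (h^2 + 8*h + 7)/(h^3 + 6*h^2 - 4*h - 24)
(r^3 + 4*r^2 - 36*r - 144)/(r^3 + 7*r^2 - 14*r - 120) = (r^2 - 2*r - 24)/(r^2 + r - 20)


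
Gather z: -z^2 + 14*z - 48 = -z^2 + 14*z - 48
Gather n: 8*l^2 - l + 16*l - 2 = 8*l^2 + 15*l - 2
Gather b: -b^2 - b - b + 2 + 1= -b^2 - 2*b + 3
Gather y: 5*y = 5*y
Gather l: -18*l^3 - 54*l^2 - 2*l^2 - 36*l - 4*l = -18*l^3 - 56*l^2 - 40*l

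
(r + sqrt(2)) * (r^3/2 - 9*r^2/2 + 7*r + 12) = r^4/2 - 9*r^3/2 + sqrt(2)*r^3/2 - 9*sqrt(2)*r^2/2 + 7*r^2 + 7*sqrt(2)*r + 12*r + 12*sqrt(2)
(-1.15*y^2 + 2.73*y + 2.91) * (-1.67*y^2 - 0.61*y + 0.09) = 1.9205*y^4 - 3.8576*y^3 - 6.6285*y^2 - 1.5294*y + 0.2619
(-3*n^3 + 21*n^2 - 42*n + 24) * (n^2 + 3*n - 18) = -3*n^5 + 12*n^4 + 75*n^3 - 480*n^2 + 828*n - 432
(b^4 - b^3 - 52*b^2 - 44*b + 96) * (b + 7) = b^5 + 6*b^4 - 59*b^3 - 408*b^2 - 212*b + 672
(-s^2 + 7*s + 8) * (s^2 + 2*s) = -s^4 + 5*s^3 + 22*s^2 + 16*s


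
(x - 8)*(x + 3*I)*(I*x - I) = I*x^3 - 3*x^2 - 9*I*x^2 + 27*x + 8*I*x - 24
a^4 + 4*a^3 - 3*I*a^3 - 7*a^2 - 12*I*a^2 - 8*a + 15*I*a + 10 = (a + 5)*(a - 2*I)*(-I*a + I)*(I*a + 1)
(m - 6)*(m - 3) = m^2 - 9*m + 18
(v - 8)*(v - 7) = v^2 - 15*v + 56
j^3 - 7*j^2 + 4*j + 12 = (j - 6)*(j - 2)*(j + 1)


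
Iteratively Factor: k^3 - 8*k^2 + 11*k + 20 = (k - 4)*(k^2 - 4*k - 5) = (k - 4)*(k + 1)*(k - 5)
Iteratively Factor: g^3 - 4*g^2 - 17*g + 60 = (g - 3)*(g^2 - g - 20) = (g - 3)*(g + 4)*(g - 5)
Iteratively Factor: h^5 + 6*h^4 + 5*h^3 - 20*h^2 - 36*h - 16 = (h + 1)*(h^4 + 5*h^3 - 20*h - 16) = (h - 2)*(h + 1)*(h^3 + 7*h^2 + 14*h + 8) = (h - 2)*(h + 1)*(h + 4)*(h^2 + 3*h + 2) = (h - 2)*(h + 1)*(h + 2)*(h + 4)*(h + 1)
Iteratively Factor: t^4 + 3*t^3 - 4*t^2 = (t + 4)*(t^3 - t^2) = t*(t + 4)*(t^2 - t) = t^2*(t + 4)*(t - 1)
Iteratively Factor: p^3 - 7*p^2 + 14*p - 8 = (p - 4)*(p^2 - 3*p + 2) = (p - 4)*(p - 2)*(p - 1)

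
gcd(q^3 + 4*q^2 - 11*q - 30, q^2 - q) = 1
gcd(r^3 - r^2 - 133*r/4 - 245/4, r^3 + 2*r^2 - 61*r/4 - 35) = r^2 + 6*r + 35/4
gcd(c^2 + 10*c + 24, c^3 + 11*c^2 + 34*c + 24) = c^2 + 10*c + 24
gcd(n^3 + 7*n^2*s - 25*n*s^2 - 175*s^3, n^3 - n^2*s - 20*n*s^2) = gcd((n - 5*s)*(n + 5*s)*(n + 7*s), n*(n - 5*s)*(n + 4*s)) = -n + 5*s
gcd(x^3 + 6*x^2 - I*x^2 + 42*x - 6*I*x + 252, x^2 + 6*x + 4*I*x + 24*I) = x + 6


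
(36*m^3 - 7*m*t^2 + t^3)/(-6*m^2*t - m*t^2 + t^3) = (-6*m + t)/t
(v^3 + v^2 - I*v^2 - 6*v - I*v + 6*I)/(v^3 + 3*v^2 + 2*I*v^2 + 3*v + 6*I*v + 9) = (v - 2)/(v + 3*I)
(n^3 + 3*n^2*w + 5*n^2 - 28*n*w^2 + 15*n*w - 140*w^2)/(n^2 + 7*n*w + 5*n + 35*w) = n - 4*w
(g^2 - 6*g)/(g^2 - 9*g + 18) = g/(g - 3)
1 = 1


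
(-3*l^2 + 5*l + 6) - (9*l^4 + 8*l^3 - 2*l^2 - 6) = -9*l^4 - 8*l^3 - l^2 + 5*l + 12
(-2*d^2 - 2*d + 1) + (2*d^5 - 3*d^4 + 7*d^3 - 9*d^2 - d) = 2*d^5 - 3*d^4 + 7*d^3 - 11*d^2 - 3*d + 1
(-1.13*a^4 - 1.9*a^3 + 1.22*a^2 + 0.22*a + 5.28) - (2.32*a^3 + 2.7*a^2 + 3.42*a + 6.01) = -1.13*a^4 - 4.22*a^3 - 1.48*a^2 - 3.2*a - 0.73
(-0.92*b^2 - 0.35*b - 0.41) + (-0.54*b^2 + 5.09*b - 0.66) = -1.46*b^2 + 4.74*b - 1.07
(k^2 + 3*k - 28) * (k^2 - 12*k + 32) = k^4 - 9*k^3 - 32*k^2 + 432*k - 896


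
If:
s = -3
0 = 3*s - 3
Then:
No Solution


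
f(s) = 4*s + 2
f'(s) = 4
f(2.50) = 12.00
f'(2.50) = 4.00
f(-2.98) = -9.92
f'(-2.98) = 4.00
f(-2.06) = -6.24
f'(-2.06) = 4.00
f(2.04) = 10.16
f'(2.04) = 4.00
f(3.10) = 14.40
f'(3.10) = 4.00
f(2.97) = 13.88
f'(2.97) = 4.00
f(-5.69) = -20.76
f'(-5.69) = 4.00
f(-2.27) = -7.08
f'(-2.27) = 4.00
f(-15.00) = -58.00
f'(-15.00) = 4.00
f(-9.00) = -34.00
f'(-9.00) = 4.00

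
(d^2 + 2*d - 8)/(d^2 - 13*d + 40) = (d^2 + 2*d - 8)/(d^2 - 13*d + 40)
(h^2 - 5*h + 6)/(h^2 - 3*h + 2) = (h - 3)/(h - 1)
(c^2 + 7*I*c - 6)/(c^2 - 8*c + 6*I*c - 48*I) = (c + I)/(c - 8)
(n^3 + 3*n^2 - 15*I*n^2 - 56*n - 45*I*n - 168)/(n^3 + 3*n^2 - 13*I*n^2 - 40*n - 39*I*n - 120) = (n - 7*I)/(n - 5*I)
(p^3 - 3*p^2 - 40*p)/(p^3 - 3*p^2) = (p^2 - 3*p - 40)/(p*(p - 3))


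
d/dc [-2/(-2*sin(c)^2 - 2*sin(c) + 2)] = -(2*sin(c) + 1)*cos(c)/(sin(c) - cos(c)^2)^2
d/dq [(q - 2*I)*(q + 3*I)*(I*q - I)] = 3*I*q^2 - 2*q*(1 + I) + 1 + 6*I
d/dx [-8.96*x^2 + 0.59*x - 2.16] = 0.59 - 17.92*x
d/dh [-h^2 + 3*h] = 3 - 2*h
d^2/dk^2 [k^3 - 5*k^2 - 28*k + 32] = 6*k - 10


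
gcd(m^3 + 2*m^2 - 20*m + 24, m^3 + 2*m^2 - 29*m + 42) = m - 2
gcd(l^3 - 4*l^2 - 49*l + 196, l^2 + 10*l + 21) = l + 7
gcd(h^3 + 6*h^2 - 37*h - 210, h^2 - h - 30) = h^2 - h - 30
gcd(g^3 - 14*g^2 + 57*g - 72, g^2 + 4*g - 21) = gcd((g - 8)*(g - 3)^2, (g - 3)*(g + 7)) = g - 3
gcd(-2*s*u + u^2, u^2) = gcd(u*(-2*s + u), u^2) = u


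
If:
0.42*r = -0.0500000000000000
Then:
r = -0.12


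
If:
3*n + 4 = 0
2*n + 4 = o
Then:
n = -4/3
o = 4/3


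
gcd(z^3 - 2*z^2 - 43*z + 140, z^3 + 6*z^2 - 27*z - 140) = z^2 + 2*z - 35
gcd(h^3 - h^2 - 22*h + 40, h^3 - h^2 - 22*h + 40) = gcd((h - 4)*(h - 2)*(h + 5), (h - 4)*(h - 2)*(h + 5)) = h^3 - h^2 - 22*h + 40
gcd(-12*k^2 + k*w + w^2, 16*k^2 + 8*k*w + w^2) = 4*k + w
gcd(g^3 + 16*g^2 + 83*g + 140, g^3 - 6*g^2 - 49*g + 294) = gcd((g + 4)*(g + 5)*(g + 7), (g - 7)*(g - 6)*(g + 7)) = g + 7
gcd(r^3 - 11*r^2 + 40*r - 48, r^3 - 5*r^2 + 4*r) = r - 4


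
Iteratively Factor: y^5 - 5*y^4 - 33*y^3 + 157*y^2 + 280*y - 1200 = (y + 4)*(y^4 - 9*y^3 + 3*y^2 + 145*y - 300) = (y + 4)^2*(y^3 - 13*y^2 + 55*y - 75) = (y - 5)*(y + 4)^2*(y^2 - 8*y + 15) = (y - 5)*(y - 3)*(y + 4)^2*(y - 5)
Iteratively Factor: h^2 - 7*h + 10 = (h - 2)*(h - 5)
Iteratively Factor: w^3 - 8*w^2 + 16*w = (w)*(w^2 - 8*w + 16) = w*(w - 4)*(w - 4)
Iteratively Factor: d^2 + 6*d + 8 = (d + 4)*(d + 2)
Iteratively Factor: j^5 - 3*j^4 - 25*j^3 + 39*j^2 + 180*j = (j + 3)*(j^4 - 6*j^3 - 7*j^2 + 60*j) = (j - 4)*(j + 3)*(j^3 - 2*j^2 - 15*j) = (j - 4)*(j + 3)^2*(j^2 - 5*j) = (j - 5)*(j - 4)*(j + 3)^2*(j)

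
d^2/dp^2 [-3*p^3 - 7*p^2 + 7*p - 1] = -18*p - 14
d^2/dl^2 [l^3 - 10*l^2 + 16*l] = 6*l - 20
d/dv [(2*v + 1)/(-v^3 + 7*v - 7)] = (-2*v^3 + 14*v + (2*v + 1)*(3*v^2 - 7) - 14)/(v^3 - 7*v + 7)^2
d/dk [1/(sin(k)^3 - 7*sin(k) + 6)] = (7 - 3*sin(k)^2)*cos(k)/(sin(k)^3 - 7*sin(k) + 6)^2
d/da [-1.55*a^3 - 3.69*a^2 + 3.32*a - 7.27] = -4.65*a^2 - 7.38*a + 3.32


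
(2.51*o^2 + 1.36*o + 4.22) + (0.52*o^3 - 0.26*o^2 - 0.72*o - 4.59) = 0.52*o^3 + 2.25*o^2 + 0.64*o - 0.37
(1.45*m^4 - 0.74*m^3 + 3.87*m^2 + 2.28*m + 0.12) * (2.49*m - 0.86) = 3.6105*m^5 - 3.0896*m^4 + 10.2727*m^3 + 2.349*m^2 - 1.662*m - 0.1032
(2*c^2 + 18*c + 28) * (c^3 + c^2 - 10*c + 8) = 2*c^5 + 20*c^4 + 26*c^3 - 136*c^2 - 136*c + 224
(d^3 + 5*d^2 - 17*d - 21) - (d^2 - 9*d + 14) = d^3 + 4*d^2 - 8*d - 35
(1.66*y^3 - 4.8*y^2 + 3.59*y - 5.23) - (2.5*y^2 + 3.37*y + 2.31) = 1.66*y^3 - 7.3*y^2 + 0.22*y - 7.54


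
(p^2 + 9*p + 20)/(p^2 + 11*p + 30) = (p + 4)/(p + 6)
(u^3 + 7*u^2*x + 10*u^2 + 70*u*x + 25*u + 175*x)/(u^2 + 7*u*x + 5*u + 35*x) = u + 5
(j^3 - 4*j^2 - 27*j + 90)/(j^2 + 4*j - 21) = (j^2 - j - 30)/(j + 7)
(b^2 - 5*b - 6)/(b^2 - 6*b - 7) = (b - 6)/(b - 7)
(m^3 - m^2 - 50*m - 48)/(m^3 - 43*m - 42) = (m - 8)/(m - 7)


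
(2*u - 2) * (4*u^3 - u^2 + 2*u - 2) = 8*u^4 - 10*u^3 + 6*u^2 - 8*u + 4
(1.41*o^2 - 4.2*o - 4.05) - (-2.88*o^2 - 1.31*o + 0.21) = 4.29*o^2 - 2.89*o - 4.26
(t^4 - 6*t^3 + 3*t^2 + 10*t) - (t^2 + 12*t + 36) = t^4 - 6*t^3 + 2*t^2 - 2*t - 36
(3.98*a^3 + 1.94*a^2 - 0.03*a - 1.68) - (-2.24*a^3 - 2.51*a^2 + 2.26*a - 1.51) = 6.22*a^3 + 4.45*a^2 - 2.29*a - 0.17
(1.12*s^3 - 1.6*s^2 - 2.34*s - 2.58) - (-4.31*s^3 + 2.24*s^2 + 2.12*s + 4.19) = 5.43*s^3 - 3.84*s^2 - 4.46*s - 6.77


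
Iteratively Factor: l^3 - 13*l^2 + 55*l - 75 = (l - 3)*(l^2 - 10*l + 25) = (l - 5)*(l - 3)*(l - 5)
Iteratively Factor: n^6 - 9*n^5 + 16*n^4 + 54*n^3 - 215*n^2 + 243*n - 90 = (n + 3)*(n^5 - 12*n^4 + 52*n^3 - 102*n^2 + 91*n - 30) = (n - 5)*(n + 3)*(n^4 - 7*n^3 + 17*n^2 - 17*n + 6) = (n - 5)*(n - 3)*(n + 3)*(n^3 - 4*n^2 + 5*n - 2) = (n - 5)*(n - 3)*(n - 1)*(n + 3)*(n^2 - 3*n + 2) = (n - 5)*(n - 3)*(n - 2)*(n - 1)*(n + 3)*(n - 1)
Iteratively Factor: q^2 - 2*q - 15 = (q - 5)*(q + 3)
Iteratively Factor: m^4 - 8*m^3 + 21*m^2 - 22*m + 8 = (m - 4)*(m^3 - 4*m^2 + 5*m - 2) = (m - 4)*(m - 1)*(m^2 - 3*m + 2) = (m - 4)*(m - 1)^2*(m - 2)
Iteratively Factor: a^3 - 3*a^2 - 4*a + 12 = (a - 2)*(a^2 - a - 6) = (a - 3)*(a - 2)*(a + 2)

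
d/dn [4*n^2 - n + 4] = 8*n - 1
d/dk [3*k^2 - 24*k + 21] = 6*k - 24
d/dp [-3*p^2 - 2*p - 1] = -6*p - 2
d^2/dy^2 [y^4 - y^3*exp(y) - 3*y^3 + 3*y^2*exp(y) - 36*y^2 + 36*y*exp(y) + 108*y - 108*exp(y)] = -y^3*exp(y) - 3*y^2*exp(y) + 12*y^2 + 42*y*exp(y) - 18*y - 30*exp(y) - 72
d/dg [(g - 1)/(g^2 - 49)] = (g^2 - 2*g*(g - 1) - 49)/(g^2 - 49)^2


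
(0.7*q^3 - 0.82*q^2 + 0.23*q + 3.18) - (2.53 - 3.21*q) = 0.7*q^3 - 0.82*q^2 + 3.44*q + 0.65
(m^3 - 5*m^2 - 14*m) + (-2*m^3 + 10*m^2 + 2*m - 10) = -m^3 + 5*m^2 - 12*m - 10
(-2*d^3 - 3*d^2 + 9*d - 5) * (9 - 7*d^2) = 14*d^5 + 21*d^4 - 81*d^3 + 8*d^2 + 81*d - 45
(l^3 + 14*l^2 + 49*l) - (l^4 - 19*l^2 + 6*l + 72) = -l^4 + l^3 + 33*l^2 + 43*l - 72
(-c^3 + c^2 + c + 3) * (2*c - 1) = -2*c^4 + 3*c^3 + c^2 + 5*c - 3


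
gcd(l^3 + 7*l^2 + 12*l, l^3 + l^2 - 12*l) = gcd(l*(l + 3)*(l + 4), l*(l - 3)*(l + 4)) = l^2 + 4*l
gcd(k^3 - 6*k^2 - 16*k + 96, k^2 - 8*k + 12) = k - 6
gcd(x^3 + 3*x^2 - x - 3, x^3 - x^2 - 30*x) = 1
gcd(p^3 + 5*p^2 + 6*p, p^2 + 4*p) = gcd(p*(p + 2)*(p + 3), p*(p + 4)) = p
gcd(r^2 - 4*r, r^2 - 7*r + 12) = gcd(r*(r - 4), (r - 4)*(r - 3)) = r - 4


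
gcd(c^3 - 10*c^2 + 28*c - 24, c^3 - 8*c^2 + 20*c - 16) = c^2 - 4*c + 4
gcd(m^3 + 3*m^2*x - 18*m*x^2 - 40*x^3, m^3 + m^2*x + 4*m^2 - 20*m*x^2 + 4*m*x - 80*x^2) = -m^2 - m*x + 20*x^2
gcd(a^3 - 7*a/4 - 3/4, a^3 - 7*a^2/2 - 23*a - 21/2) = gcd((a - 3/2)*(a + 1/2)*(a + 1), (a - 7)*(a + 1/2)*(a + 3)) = a + 1/2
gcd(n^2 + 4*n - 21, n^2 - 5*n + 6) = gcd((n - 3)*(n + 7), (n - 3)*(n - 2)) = n - 3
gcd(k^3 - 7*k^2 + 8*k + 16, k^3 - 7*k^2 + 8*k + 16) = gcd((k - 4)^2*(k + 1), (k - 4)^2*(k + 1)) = k^3 - 7*k^2 + 8*k + 16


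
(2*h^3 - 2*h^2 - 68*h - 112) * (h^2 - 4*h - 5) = 2*h^5 - 10*h^4 - 70*h^3 + 170*h^2 + 788*h + 560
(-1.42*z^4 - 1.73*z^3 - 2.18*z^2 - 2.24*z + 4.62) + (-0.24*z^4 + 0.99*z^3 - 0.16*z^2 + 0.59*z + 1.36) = -1.66*z^4 - 0.74*z^3 - 2.34*z^2 - 1.65*z + 5.98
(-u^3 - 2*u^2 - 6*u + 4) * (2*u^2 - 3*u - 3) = -2*u^5 - u^4 - 3*u^3 + 32*u^2 + 6*u - 12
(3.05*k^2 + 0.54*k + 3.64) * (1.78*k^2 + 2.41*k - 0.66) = 5.429*k^4 + 8.3117*k^3 + 5.7676*k^2 + 8.416*k - 2.4024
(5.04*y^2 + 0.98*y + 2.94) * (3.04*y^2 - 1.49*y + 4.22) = 15.3216*y^4 - 4.5304*y^3 + 28.7462*y^2 - 0.245000000000001*y + 12.4068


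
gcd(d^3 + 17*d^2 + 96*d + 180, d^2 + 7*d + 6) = d + 6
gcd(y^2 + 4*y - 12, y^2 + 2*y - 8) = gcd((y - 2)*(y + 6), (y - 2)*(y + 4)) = y - 2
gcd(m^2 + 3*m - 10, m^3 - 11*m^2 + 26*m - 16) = m - 2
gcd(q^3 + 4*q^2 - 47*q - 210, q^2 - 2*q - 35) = q^2 - 2*q - 35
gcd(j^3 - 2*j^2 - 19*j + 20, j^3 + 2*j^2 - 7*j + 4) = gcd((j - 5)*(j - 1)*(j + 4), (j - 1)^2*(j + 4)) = j^2 + 3*j - 4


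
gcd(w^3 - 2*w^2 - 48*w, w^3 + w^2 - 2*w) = w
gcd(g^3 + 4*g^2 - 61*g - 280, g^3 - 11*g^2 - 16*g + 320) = g^2 - 3*g - 40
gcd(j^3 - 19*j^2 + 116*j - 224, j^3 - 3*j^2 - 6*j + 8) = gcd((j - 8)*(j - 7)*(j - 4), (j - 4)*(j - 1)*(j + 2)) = j - 4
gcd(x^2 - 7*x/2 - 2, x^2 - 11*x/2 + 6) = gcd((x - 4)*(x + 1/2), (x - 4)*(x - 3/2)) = x - 4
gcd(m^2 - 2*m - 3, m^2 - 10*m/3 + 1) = m - 3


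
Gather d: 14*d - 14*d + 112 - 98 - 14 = 0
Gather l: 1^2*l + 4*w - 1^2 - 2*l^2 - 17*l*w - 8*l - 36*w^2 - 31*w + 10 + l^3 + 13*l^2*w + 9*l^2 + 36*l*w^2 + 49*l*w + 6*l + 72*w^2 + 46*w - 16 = l^3 + l^2*(13*w + 7) + l*(36*w^2 + 32*w - 1) + 36*w^2 + 19*w - 7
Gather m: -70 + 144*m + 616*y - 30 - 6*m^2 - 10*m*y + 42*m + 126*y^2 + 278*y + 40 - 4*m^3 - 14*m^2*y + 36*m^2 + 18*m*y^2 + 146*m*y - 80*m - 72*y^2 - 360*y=-4*m^3 + m^2*(30 - 14*y) + m*(18*y^2 + 136*y + 106) + 54*y^2 + 534*y - 60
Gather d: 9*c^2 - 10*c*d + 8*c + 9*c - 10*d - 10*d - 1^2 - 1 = 9*c^2 + 17*c + d*(-10*c - 20) - 2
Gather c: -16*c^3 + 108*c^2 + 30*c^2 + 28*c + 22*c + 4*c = -16*c^3 + 138*c^2 + 54*c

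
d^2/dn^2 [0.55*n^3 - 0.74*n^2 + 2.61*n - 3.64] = 3.3*n - 1.48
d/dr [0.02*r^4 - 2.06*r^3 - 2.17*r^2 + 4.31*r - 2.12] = 0.08*r^3 - 6.18*r^2 - 4.34*r + 4.31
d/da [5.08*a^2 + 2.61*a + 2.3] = 10.16*a + 2.61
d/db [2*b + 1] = 2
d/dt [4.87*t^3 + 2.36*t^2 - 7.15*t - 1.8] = 14.61*t^2 + 4.72*t - 7.15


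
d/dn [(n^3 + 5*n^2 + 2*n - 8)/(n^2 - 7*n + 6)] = (n^2 - 12*n - 44)/(n^2 - 12*n + 36)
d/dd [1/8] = 0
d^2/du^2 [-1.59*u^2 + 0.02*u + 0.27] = -3.18000000000000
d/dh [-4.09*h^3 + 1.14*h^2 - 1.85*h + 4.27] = -12.27*h^2 + 2.28*h - 1.85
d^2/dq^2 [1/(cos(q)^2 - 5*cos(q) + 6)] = (-4*sin(q)^4 + 3*sin(q)^2 - 195*cos(q)/4 + 15*cos(3*q)/4 + 39)/((cos(q) - 3)^3*(cos(q) - 2)^3)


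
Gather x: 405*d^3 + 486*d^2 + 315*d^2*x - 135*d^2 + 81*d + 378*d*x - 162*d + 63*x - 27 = 405*d^3 + 351*d^2 - 81*d + x*(315*d^2 + 378*d + 63) - 27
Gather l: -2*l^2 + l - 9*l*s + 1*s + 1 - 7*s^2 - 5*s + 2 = -2*l^2 + l*(1 - 9*s) - 7*s^2 - 4*s + 3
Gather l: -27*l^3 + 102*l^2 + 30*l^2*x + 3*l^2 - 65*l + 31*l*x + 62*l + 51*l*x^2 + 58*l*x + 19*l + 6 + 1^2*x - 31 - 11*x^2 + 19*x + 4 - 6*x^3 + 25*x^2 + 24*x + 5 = -27*l^3 + l^2*(30*x + 105) + l*(51*x^2 + 89*x + 16) - 6*x^3 + 14*x^2 + 44*x - 16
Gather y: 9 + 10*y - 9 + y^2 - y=y^2 + 9*y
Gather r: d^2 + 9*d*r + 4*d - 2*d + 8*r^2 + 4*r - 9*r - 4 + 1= d^2 + 2*d + 8*r^2 + r*(9*d - 5) - 3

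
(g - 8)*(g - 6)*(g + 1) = g^3 - 13*g^2 + 34*g + 48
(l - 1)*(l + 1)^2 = l^3 + l^2 - l - 1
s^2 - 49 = (s - 7)*(s + 7)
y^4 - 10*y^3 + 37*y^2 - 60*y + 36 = (y - 3)^2*(y - 2)^2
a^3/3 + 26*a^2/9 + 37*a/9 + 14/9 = (a/3 + 1/3)*(a + 2/3)*(a + 7)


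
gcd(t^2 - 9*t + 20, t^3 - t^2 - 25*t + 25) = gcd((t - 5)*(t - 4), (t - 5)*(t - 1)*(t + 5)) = t - 5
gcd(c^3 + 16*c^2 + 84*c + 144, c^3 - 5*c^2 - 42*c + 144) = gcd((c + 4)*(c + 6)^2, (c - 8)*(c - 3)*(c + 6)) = c + 6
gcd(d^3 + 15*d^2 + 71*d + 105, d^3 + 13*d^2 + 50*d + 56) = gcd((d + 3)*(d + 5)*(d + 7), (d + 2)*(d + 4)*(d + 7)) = d + 7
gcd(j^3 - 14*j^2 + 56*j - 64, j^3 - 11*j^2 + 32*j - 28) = j - 2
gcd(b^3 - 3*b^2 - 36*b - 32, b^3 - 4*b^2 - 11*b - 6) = b + 1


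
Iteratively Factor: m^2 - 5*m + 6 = (m - 2)*(m - 3)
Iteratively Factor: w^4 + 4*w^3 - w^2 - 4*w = (w + 4)*(w^3 - w) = (w + 1)*(w + 4)*(w^2 - w) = w*(w + 1)*(w + 4)*(w - 1)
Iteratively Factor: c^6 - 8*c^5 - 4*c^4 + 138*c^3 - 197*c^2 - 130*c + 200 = (c - 5)*(c^5 - 3*c^4 - 19*c^3 + 43*c^2 + 18*c - 40) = (c - 5)*(c - 2)*(c^4 - c^3 - 21*c^2 + c + 20) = (c - 5)*(c - 2)*(c - 1)*(c^3 - 21*c - 20) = (c - 5)^2*(c - 2)*(c - 1)*(c^2 + 5*c + 4) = (c - 5)^2*(c - 2)*(c - 1)*(c + 4)*(c + 1)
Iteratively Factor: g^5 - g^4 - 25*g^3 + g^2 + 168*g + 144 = (g + 1)*(g^4 - 2*g^3 - 23*g^2 + 24*g + 144) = (g - 4)*(g + 1)*(g^3 + 2*g^2 - 15*g - 36) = (g - 4)*(g + 1)*(g + 3)*(g^2 - g - 12) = (g - 4)^2*(g + 1)*(g + 3)*(g + 3)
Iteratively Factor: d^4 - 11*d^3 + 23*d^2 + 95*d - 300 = (d - 5)*(d^3 - 6*d^2 - 7*d + 60) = (d - 5)^2*(d^2 - d - 12) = (d - 5)^2*(d - 4)*(d + 3)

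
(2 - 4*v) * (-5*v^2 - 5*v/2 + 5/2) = 20*v^3 - 15*v + 5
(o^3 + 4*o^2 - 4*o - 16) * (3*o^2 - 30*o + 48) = 3*o^5 - 18*o^4 - 84*o^3 + 264*o^2 + 288*o - 768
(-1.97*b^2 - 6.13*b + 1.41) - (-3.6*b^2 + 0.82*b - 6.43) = 1.63*b^2 - 6.95*b + 7.84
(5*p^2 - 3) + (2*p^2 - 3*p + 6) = 7*p^2 - 3*p + 3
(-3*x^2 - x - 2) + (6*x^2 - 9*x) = 3*x^2 - 10*x - 2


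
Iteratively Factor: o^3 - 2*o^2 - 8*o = (o)*(o^2 - 2*o - 8) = o*(o + 2)*(o - 4)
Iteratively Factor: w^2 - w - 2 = (w - 2)*(w + 1)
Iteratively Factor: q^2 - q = (q - 1)*(q)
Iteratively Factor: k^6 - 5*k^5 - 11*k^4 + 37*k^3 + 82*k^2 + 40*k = (k - 4)*(k^5 - k^4 - 15*k^3 - 23*k^2 - 10*k) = (k - 5)*(k - 4)*(k^4 + 4*k^3 + 5*k^2 + 2*k) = (k - 5)*(k - 4)*(k + 2)*(k^3 + 2*k^2 + k) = (k - 5)*(k - 4)*(k + 1)*(k + 2)*(k^2 + k) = k*(k - 5)*(k - 4)*(k + 1)*(k + 2)*(k + 1)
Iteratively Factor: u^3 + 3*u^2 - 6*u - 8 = (u - 2)*(u^2 + 5*u + 4) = (u - 2)*(u + 4)*(u + 1)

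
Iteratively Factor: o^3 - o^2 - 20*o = (o)*(o^2 - o - 20) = o*(o - 5)*(o + 4)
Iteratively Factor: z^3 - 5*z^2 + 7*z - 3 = (z - 3)*(z^2 - 2*z + 1) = (z - 3)*(z - 1)*(z - 1)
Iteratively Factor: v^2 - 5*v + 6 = (v - 3)*(v - 2)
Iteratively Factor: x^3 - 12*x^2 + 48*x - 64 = (x - 4)*(x^2 - 8*x + 16) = (x - 4)^2*(x - 4)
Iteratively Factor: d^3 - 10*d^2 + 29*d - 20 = (d - 1)*(d^2 - 9*d + 20) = (d - 4)*(d - 1)*(d - 5)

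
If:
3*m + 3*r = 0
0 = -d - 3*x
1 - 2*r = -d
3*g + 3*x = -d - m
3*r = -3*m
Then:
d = -3*x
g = 1/6 - x/2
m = 3*x/2 - 1/2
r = 1/2 - 3*x/2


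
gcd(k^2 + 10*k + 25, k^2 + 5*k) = k + 5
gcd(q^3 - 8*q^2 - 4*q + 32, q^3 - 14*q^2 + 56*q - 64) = q^2 - 10*q + 16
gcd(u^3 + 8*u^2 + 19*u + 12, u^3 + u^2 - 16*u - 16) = u^2 + 5*u + 4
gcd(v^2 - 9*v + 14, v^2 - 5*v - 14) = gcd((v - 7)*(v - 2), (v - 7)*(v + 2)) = v - 7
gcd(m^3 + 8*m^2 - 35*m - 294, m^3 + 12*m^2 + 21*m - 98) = m^2 + 14*m + 49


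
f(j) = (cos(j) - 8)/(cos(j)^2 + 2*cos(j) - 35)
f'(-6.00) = 0.00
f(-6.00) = 0.22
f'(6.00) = 0.00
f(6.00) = 0.22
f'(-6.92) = -0.00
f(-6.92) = 0.22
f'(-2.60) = -0.01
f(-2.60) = 0.25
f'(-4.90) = 0.01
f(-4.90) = 0.23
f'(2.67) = 0.01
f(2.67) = 0.25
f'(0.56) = 0.00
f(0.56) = 0.22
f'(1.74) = 0.02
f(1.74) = 0.23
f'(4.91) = -0.01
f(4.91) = 0.23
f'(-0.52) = -0.00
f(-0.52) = 0.22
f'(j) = (2*sin(j)*cos(j) + 2*sin(j))*(cos(j) - 8)/(cos(j)^2 + 2*cos(j) - 35)^2 - sin(j)/(cos(j)^2 + 2*cos(j) - 35) = (cos(j)^2 - 16*cos(j) + 19)*sin(j)/(cos(j)^2 + 2*cos(j) - 35)^2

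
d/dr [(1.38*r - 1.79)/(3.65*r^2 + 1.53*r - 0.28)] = (-5.037*r^2 + 13.067*r + 2.3523)/(13.3225*r^4 + 11.169*r^3 + 0.2969*r^2 - 0.8568*r + 0.0784)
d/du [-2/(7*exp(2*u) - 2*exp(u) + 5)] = (28*exp(u) - 4)*exp(u)/(7*exp(2*u) - 2*exp(u) + 5)^2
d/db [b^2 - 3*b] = 2*b - 3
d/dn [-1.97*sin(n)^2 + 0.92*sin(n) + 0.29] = (0.92 - 3.94*sin(n))*cos(n)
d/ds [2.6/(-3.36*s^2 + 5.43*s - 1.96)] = (17.472*s - 14.118)/(3.36*s^2 - 5.43*s + 1.96)^2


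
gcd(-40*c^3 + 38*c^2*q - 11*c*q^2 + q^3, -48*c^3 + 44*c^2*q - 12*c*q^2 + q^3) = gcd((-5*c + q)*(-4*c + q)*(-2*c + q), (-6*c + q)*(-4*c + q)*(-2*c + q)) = 8*c^2 - 6*c*q + q^2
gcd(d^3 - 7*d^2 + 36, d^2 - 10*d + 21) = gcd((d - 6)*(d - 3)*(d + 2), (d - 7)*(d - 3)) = d - 3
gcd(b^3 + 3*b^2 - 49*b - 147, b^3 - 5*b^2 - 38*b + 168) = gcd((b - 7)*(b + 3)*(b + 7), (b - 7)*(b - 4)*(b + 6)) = b - 7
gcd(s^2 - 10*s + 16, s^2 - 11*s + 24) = s - 8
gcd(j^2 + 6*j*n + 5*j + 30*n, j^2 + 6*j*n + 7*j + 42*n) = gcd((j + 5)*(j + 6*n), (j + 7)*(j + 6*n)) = j + 6*n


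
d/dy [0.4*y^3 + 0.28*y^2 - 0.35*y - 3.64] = 1.2*y^2 + 0.56*y - 0.35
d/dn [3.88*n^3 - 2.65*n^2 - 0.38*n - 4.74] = 11.64*n^2 - 5.3*n - 0.38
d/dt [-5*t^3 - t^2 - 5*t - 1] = -15*t^2 - 2*t - 5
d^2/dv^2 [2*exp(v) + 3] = 2*exp(v)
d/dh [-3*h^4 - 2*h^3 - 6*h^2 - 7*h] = -12*h^3 - 6*h^2 - 12*h - 7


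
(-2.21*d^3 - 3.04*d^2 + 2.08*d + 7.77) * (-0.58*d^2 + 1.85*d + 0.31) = 1.2818*d^5 - 2.3253*d^4 - 7.5155*d^3 - 1.601*d^2 + 15.0193*d + 2.4087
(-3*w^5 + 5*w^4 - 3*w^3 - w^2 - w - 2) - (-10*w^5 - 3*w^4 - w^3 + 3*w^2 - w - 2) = 7*w^5 + 8*w^4 - 2*w^3 - 4*w^2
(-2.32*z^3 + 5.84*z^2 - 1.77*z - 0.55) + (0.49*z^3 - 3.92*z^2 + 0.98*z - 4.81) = -1.83*z^3 + 1.92*z^2 - 0.79*z - 5.36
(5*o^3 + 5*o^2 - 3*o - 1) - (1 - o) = 5*o^3 + 5*o^2 - 2*o - 2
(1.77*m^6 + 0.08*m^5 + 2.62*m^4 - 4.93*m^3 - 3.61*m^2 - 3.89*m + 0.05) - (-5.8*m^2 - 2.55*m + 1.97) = 1.77*m^6 + 0.08*m^5 + 2.62*m^4 - 4.93*m^3 + 2.19*m^2 - 1.34*m - 1.92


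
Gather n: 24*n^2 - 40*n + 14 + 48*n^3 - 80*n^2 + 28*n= 48*n^3 - 56*n^2 - 12*n + 14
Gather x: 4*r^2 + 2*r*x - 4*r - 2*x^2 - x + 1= 4*r^2 - 4*r - 2*x^2 + x*(2*r - 1) + 1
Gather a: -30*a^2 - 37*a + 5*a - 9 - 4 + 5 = -30*a^2 - 32*a - 8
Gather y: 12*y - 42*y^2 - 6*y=-42*y^2 + 6*y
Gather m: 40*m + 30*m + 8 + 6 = 70*m + 14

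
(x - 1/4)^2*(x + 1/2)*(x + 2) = x^4 + 2*x^3 - 3*x^2/16 - 11*x/32 + 1/16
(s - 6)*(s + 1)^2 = s^3 - 4*s^2 - 11*s - 6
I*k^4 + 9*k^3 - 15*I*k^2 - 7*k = k*(k - 7*I)*(k - I)*(I*k + 1)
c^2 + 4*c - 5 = (c - 1)*(c + 5)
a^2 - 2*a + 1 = (a - 1)^2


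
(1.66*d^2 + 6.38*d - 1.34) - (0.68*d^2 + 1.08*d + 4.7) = 0.98*d^2 + 5.3*d - 6.04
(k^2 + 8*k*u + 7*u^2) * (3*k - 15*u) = 3*k^3 + 9*k^2*u - 99*k*u^2 - 105*u^3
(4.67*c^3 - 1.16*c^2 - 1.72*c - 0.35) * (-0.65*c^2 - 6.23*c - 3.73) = -3.0355*c^5 - 28.3401*c^4 - 9.0743*c^3 + 15.2699*c^2 + 8.5961*c + 1.3055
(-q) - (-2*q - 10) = q + 10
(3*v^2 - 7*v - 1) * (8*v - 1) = 24*v^3 - 59*v^2 - v + 1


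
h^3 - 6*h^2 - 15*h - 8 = (h - 8)*(h + 1)^2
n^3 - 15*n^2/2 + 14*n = n*(n - 4)*(n - 7/2)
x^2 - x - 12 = (x - 4)*(x + 3)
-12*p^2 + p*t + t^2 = (-3*p + t)*(4*p + t)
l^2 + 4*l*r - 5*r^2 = (l - r)*(l + 5*r)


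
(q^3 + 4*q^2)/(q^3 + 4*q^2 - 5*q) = q*(q + 4)/(q^2 + 4*q - 5)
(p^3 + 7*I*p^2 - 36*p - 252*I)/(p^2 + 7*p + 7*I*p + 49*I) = (p^2 - 36)/(p + 7)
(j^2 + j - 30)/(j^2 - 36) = (j - 5)/(j - 6)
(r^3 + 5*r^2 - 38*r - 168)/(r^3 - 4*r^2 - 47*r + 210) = (r + 4)/(r - 5)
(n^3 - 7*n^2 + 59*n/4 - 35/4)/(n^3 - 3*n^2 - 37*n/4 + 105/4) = (n - 1)/(n + 3)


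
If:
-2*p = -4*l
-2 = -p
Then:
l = 1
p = 2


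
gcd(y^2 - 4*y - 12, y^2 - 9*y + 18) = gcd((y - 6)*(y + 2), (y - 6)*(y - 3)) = y - 6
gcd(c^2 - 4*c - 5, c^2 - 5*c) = c - 5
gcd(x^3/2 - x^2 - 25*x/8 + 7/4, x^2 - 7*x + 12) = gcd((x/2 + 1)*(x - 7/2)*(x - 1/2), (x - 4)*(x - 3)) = 1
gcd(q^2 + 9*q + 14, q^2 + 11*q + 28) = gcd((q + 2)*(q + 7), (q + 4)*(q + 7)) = q + 7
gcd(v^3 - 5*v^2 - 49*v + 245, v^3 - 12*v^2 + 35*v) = v^2 - 12*v + 35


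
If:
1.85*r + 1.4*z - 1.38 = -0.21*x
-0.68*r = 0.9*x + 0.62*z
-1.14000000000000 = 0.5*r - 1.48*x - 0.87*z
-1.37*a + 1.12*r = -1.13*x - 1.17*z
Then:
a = 0.49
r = -0.92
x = -0.92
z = 2.34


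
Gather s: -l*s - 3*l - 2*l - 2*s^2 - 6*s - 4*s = -5*l - 2*s^2 + s*(-l - 10)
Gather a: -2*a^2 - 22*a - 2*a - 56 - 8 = -2*a^2 - 24*a - 64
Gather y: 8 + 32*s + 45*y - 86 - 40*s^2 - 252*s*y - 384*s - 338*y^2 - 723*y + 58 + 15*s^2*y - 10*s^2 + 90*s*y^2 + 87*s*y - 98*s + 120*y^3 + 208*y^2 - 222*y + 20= -50*s^2 - 450*s + 120*y^3 + y^2*(90*s - 130) + y*(15*s^2 - 165*s - 900)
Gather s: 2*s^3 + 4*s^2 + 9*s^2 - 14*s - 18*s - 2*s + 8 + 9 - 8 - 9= 2*s^3 + 13*s^2 - 34*s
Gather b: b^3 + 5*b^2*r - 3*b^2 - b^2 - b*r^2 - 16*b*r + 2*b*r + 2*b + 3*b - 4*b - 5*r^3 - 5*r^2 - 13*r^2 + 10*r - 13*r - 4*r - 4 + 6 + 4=b^3 + b^2*(5*r - 4) + b*(-r^2 - 14*r + 1) - 5*r^3 - 18*r^2 - 7*r + 6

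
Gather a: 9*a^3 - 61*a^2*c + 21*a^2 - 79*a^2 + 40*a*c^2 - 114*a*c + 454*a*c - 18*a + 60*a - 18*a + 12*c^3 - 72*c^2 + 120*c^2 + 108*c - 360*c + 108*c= 9*a^3 + a^2*(-61*c - 58) + a*(40*c^2 + 340*c + 24) + 12*c^3 + 48*c^2 - 144*c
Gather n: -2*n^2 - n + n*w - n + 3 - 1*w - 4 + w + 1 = -2*n^2 + n*(w - 2)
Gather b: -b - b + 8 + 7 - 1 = 14 - 2*b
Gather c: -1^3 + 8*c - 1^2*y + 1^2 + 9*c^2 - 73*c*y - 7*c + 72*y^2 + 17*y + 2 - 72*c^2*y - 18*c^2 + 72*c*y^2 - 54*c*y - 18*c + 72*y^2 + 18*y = c^2*(-72*y - 9) + c*(72*y^2 - 127*y - 17) + 144*y^2 + 34*y + 2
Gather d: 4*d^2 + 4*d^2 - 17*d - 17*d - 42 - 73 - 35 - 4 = 8*d^2 - 34*d - 154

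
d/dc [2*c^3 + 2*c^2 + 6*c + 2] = 6*c^2 + 4*c + 6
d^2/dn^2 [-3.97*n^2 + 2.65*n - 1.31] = -7.94000000000000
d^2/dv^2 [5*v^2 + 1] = 10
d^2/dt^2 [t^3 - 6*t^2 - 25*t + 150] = 6*t - 12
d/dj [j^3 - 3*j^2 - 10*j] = 3*j^2 - 6*j - 10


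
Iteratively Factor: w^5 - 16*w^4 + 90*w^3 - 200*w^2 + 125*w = (w - 1)*(w^4 - 15*w^3 + 75*w^2 - 125*w) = (w - 5)*(w - 1)*(w^3 - 10*w^2 + 25*w) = (w - 5)^2*(w - 1)*(w^2 - 5*w) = w*(w - 5)^2*(w - 1)*(w - 5)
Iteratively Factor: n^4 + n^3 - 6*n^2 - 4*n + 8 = (n + 2)*(n^3 - n^2 - 4*n + 4) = (n - 2)*(n + 2)*(n^2 + n - 2) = (n - 2)*(n + 2)^2*(n - 1)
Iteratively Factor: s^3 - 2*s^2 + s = (s)*(s^2 - 2*s + 1) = s*(s - 1)*(s - 1)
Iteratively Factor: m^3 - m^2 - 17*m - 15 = (m + 3)*(m^2 - 4*m - 5) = (m - 5)*(m + 3)*(m + 1)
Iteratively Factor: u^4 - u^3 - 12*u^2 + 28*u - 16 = (u - 2)*(u^3 + u^2 - 10*u + 8) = (u - 2)^2*(u^2 + 3*u - 4) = (u - 2)^2*(u + 4)*(u - 1)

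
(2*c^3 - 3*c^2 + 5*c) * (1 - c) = -2*c^4 + 5*c^3 - 8*c^2 + 5*c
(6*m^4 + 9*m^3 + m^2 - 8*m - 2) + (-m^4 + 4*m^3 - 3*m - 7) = 5*m^4 + 13*m^3 + m^2 - 11*m - 9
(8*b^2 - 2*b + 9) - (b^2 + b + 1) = 7*b^2 - 3*b + 8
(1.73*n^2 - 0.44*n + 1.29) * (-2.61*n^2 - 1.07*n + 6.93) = -4.5153*n^4 - 0.7027*n^3 + 9.0928*n^2 - 4.4295*n + 8.9397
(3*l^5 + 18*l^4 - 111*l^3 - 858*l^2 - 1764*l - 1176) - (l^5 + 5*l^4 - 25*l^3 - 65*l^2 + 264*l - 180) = 2*l^5 + 13*l^4 - 86*l^3 - 793*l^2 - 2028*l - 996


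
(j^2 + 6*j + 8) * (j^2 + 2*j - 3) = j^4 + 8*j^3 + 17*j^2 - 2*j - 24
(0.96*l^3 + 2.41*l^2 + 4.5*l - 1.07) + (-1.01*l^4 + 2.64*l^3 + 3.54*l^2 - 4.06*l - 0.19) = -1.01*l^4 + 3.6*l^3 + 5.95*l^2 + 0.44*l - 1.26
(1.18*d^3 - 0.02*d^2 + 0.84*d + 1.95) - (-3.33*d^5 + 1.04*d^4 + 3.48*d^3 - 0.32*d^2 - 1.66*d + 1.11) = 3.33*d^5 - 1.04*d^4 - 2.3*d^3 + 0.3*d^2 + 2.5*d + 0.84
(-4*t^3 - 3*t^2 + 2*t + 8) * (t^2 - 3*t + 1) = -4*t^5 + 9*t^4 + 7*t^3 - t^2 - 22*t + 8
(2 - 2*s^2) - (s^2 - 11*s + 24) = -3*s^2 + 11*s - 22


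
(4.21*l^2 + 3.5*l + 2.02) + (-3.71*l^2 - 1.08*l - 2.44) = 0.5*l^2 + 2.42*l - 0.42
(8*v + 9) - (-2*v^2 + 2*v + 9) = 2*v^2 + 6*v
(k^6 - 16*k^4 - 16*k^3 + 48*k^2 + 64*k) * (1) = k^6 - 16*k^4 - 16*k^3 + 48*k^2 + 64*k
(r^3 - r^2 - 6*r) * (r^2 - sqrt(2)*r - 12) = r^5 - sqrt(2)*r^4 - r^4 - 18*r^3 + sqrt(2)*r^3 + 6*sqrt(2)*r^2 + 12*r^2 + 72*r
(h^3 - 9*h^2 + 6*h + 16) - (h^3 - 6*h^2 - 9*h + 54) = -3*h^2 + 15*h - 38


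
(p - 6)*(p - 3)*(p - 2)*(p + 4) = p^4 - 7*p^3 - 8*p^2 + 108*p - 144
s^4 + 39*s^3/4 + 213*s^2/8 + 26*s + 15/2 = (s + 1/2)*(s + 5/4)*(s + 2)*(s + 6)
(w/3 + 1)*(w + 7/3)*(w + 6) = w^3/3 + 34*w^2/9 + 13*w + 14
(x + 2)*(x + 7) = x^2 + 9*x + 14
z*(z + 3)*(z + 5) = z^3 + 8*z^2 + 15*z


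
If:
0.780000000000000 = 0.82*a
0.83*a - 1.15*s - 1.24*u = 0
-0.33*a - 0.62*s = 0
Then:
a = 0.95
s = -0.51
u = 1.11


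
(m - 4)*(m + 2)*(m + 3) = m^3 + m^2 - 14*m - 24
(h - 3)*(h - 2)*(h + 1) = h^3 - 4*h^2 + h + 6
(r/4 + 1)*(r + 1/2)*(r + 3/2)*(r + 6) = r^4/4 + 3*r^3 + 179*r^2/16 + 111*r/8 + 9/2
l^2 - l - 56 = (l - 8)*(l + 7)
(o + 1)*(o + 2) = o^2 + 3*o + 2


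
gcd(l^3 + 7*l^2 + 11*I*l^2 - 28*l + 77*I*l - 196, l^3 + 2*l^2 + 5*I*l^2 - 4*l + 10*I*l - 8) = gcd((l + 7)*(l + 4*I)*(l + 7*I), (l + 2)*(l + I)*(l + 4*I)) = l + 4*I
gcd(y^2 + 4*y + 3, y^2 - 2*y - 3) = y + 1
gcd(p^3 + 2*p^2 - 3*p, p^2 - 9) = p + 3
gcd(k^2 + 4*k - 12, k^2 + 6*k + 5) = 1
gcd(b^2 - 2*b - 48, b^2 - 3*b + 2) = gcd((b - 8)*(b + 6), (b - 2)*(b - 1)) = 1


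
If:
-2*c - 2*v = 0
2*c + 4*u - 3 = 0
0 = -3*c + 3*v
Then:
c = 0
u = 3/4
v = 0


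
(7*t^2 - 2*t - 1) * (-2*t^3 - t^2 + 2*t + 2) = -14*t^5 - 3*t^4 + 18*t^3 + 11*t^2 - 6*t - 2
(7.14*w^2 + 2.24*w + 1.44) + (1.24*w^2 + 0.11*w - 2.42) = 8.38*w^2 + 2.35*w - 0.98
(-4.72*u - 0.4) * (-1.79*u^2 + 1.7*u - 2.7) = 8.4488*u^3 - 7.308*u^2 + 12.064*u + 1.08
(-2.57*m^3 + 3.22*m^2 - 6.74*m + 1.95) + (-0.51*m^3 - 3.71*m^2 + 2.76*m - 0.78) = -3.08*m^3 - 0.49*m^2 - 3.98*m + 1.17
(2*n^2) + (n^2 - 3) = 3*n^2 - 3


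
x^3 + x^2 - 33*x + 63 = (x - 3)^2*(x + 7)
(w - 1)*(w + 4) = w^2 + 3*w - 4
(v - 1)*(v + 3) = v^2 + 2*v - 3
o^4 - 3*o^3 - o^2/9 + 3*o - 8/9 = (o - 8/3)*(o - 1)*(o - 1/3)*(o + 1)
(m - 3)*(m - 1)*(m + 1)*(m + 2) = m^4 - m^3 - 7*m^2 + m + 6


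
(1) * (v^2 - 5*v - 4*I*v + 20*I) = v^2 - 5*v - 4*I*v + 20*I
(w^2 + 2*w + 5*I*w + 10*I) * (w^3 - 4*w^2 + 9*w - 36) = w^5 - 2*w^4 + 5*I*w^4 + w^3 - 10*I*w^3 - 18*w^2 + 5*I*w^2 - 72*w - 90*I*w - 360*I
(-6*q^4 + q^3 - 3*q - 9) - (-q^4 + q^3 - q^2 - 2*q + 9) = -5*q^4 + q^2 - q - 18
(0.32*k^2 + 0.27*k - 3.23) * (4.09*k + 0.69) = 1.3088*k^3 + 1.3251*k^2 - 13.0244*k - 2.2287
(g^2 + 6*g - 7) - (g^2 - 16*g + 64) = 22*g - 71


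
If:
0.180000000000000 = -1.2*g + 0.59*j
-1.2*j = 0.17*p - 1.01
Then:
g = 0.263819444444444 - 0.0696527777777778*p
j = 0.841666666666667 - 0.141666666666667*p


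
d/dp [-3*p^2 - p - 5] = -6*p - 1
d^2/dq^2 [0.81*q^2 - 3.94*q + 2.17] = 1.62000000000000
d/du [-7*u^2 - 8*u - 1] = -14*u - 8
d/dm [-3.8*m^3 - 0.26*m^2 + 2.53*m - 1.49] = -11.4*m^2 - 0.52*m + 2.53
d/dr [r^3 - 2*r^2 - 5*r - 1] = 3*r^2 - 4*r - 5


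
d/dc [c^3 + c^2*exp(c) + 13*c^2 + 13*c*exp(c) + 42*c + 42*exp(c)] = c^2*exp(c) + 3*c^2 + 15*c*exp(c) + 26*c + 55*exp(c) + 42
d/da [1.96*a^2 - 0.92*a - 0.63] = 3.92*a - 0.92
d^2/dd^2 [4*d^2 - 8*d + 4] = 8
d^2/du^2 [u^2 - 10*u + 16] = 2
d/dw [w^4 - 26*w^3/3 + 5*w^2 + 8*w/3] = 4*w^3 - 26*w^2 + 10*w + 8/3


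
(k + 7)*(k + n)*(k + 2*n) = k^3 + 3*k^2*n + 7*k^2 + 2*k*n^2 + 21*k*n + 14*n^2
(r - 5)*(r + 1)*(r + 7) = r^3 + 3*r^2 - 33*r - 35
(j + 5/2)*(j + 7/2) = j^2 + 6*j + 35/4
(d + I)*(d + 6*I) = d^2 + 7*I*d - 6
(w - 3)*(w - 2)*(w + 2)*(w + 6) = w^4 + 3*w^3 - 22*w^2 - 12*w + 72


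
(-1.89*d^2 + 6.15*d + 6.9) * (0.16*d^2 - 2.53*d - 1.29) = -0.3024*d^4 + 5.7657*d^3 - 12.0174*d^2 - 25.3905*d - 8.901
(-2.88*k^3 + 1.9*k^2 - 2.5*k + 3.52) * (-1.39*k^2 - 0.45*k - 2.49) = 4.0032*k^5 - 1.345*k^4 + 9.7912*k^3 - 8.4988*k^2 + 4.641*k - 8.7648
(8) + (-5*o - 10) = -5*o - 2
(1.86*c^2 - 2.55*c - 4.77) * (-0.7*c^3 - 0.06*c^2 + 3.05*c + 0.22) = -1.302*c^5 + 1.6734*c^4 + 9.165*c^3 - 7.0821*c^2 - 15.1095*c - 1.0494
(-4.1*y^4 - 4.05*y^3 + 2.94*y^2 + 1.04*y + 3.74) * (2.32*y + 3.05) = -9.512*y^5 - 21.901*y^4 - 5.5317*y^3 + 11.3798*y^2 + 11.8488*y + 11.407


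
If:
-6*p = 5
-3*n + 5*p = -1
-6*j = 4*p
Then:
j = 5/9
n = -19/18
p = -5/6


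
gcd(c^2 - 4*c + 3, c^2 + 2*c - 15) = c - 3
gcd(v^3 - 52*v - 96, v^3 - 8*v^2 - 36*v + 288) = v^2 - 2*v - 48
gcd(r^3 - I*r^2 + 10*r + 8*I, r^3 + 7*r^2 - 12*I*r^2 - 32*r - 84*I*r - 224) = r - 4*I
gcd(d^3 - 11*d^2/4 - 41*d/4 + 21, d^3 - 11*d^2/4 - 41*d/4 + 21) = d^3 - 11*d^2/4 - 41*d/4 + 21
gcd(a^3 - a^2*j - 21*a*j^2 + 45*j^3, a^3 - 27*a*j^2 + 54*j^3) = a^2 - 6*a*j + 9*j^2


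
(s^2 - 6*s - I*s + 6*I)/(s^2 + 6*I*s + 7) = (s - 6)/(s + 7*I)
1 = 1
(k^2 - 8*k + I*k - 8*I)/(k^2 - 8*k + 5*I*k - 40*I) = (k + I)/(k + 5*I)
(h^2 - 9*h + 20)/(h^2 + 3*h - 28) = (h - 5)/(h + 7)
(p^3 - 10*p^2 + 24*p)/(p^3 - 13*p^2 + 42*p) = (p - 4)/(p - 7)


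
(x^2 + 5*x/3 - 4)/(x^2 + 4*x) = (x^2 + 5*x/3 - 4)/(x*(x + 4))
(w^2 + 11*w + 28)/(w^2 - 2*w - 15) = (w^2 + 11*w + 28)/(w^2 - 2*w - 15)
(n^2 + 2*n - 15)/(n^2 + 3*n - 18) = (n + 5)/(n + 6)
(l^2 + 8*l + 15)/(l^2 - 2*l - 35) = (l + 3)/(l - 7)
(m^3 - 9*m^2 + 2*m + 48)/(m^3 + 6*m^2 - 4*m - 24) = (m^2 - 11*m + 24)/(m^2 + 4*m - 12)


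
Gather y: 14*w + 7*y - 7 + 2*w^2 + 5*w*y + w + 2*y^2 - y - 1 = 2*w^2 + 15*w + 2*y^2 + y*(5*w + 6) - 8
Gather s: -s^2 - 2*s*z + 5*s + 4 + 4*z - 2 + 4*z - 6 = -s^2 + s*(5 - 2*z) + 8*z - 4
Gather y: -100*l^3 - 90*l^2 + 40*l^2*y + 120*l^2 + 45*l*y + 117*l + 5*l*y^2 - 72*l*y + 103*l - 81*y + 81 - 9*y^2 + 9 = -100*l^3 + 30*l^2 + 220*l + y^2*(5*l - 9) + y*(40*l^2 - 27*l - 81) + 90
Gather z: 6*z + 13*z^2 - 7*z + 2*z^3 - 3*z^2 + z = 2*z^3 + 10*z^2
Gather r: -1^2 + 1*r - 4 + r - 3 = 2*r - 8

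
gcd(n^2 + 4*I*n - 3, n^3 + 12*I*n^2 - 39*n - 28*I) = n + I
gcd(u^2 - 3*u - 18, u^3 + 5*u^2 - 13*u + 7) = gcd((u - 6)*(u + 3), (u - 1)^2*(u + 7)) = 1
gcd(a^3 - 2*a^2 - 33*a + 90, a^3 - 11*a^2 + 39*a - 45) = a^2 - 8*a + 15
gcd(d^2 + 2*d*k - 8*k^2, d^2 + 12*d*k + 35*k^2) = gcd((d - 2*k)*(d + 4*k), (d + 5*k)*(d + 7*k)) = 1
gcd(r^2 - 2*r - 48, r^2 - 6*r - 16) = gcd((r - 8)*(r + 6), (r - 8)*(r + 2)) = r - 8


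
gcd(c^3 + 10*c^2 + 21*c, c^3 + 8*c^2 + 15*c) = c^2 + 3*c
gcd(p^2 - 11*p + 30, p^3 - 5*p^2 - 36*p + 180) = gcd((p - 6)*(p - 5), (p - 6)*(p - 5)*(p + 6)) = p^2 - 11*p + 30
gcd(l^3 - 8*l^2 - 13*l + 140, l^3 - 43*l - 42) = l - 7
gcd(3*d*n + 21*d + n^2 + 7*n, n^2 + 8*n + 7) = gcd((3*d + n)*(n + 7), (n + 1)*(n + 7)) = n + 7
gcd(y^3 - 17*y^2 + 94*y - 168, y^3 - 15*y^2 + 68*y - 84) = y^2 - 13*y + 42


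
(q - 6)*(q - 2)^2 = q^3 - 10*q^2 + 28*q - 24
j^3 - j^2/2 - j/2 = j*(j - 1)*(j + 1/2)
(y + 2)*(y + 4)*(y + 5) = y^3 + 11*y^2 + 38*y + 40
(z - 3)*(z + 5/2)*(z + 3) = z^3 + 5*z^2/2 - 9*z - 45/2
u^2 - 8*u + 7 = (u - 7)*(u - 1)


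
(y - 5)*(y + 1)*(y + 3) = y^3 - y^2 - 17*y - 15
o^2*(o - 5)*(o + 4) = o^4 - o^3 - 20*o^2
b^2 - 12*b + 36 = (b - 6)^2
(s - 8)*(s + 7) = s^2 - s - 56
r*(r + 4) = r^2 + 4*r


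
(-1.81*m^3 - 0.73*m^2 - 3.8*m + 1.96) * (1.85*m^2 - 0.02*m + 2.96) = -3.3485*m^5 - 1.3143*m^4 - 12.373*m^3 + 1.5412*m^2 - 11.2872*m + 5.8016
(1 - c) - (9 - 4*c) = 3*c - 8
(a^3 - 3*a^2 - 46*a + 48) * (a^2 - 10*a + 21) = a^5 - 13*a^4 + 5*a^3 + 445*a^2 - 1446*a + 1008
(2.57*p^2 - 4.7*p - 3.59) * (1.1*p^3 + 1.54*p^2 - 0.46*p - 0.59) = 2.827*p^5 - 1.2122*p^4 - 12.3692*p^3 - 4.8829*p^2 + 4.4244*p + 2.1181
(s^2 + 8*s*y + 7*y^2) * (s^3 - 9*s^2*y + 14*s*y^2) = s^5 - s^4*y - 51*s^3*y^2 + 49*s^2*y^3 + 98*s*y^4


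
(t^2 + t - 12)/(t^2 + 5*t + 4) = (t - 3)/(t + 1)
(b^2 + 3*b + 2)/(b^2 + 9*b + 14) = (b + 1)/(b + 7)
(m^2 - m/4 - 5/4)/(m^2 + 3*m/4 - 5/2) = (m + 1)/(m + 2)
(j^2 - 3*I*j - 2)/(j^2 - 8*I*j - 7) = (j - 2*I)/(j - 7*I)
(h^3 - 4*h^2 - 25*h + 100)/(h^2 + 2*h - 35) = (h^2 + h - 20)/(h + 7)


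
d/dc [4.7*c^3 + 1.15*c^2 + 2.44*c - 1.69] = 14.1*c^2 + 2.3*c + 2.44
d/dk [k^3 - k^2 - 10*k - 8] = 3*k^2 - 2*k - 10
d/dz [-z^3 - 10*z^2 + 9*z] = -3*z^2 - 20*z + 9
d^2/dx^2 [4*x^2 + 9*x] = 8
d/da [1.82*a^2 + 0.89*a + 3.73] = 3.64*a + 0.89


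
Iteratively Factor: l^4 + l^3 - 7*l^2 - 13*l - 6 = (l + 2)*(l^3 - l^2 - 5*l - 3) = (l + 1)*(l + 2)*(l^2 - 2*l - 3) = (l - 3)*(l + 1)*(l + 2)*(l + 1)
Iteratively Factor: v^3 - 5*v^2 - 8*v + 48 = (v - 4)*(v^2 - v - 12) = (v - 4)^2*(v + 3)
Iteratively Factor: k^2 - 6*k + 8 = (k - 4)*(k - 2)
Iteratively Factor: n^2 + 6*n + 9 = (n + 3)*(n + 3)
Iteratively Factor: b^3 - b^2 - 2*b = (b - 2)*(b^2 + b) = (b - 2)*(b + 1)*(b)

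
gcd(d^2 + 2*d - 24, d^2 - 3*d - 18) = 1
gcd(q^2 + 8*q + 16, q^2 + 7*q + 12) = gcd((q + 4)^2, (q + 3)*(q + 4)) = q + 4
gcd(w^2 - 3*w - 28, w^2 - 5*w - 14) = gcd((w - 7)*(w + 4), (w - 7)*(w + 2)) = w - 7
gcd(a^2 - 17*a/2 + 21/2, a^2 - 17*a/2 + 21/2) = a^2 - 17*a/2 + 21/2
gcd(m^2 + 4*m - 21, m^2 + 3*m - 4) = 1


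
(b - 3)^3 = b^3 - 9*b^2 + 27*b - 27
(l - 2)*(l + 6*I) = l^2 - 2*l + 6*I*l - 12*I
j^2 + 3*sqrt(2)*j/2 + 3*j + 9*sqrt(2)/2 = (j + 3)*(j + 3*sqrt(2)/2)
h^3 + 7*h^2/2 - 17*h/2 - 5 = (h - 2)*(h + 1/2)*(h + 5)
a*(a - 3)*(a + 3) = a^3 - 9*a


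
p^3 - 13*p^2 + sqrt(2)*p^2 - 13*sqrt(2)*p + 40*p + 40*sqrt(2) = (p - 8)*(p - 5)*(p + sqrt(2))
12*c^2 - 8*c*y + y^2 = (-6*c + y)*(-2*c + y)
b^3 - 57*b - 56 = (b - 8)*(b + 1)*(b + 7)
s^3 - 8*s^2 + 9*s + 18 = (s - 6)*(s - 3)*(s + 1)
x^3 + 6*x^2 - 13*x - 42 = (x - 3)*(x + 2)*(x + 7)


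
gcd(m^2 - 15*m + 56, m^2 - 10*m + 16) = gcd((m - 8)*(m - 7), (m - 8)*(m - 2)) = m - 8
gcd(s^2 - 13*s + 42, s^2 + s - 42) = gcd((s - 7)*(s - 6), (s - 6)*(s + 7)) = s - 6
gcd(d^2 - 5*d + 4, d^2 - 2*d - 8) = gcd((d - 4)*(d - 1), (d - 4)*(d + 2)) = d - 4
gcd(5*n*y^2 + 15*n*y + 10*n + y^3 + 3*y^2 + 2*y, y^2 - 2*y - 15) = 1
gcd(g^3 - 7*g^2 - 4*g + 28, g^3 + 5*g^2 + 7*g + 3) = 1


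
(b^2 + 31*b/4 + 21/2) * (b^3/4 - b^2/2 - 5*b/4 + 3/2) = b^5/4 + 23*b^4/16 - 5*b^3/2 - 215*b^2/16 - 3*b/2 + 63/4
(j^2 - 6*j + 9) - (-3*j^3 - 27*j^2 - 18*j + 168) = 3*j^3 + 28*j^2 + 12*j - 159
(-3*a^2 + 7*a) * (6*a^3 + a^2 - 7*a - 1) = -18*a^5 + 39*a^4 + 28*a^3 - 46*a^2 - 7*a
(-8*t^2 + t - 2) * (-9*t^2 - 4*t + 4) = 72*t^4 + 23*t^3 - 18*t^2 + 12*t - 8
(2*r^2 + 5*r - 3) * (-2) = -4*r^2 - 10*r + 6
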